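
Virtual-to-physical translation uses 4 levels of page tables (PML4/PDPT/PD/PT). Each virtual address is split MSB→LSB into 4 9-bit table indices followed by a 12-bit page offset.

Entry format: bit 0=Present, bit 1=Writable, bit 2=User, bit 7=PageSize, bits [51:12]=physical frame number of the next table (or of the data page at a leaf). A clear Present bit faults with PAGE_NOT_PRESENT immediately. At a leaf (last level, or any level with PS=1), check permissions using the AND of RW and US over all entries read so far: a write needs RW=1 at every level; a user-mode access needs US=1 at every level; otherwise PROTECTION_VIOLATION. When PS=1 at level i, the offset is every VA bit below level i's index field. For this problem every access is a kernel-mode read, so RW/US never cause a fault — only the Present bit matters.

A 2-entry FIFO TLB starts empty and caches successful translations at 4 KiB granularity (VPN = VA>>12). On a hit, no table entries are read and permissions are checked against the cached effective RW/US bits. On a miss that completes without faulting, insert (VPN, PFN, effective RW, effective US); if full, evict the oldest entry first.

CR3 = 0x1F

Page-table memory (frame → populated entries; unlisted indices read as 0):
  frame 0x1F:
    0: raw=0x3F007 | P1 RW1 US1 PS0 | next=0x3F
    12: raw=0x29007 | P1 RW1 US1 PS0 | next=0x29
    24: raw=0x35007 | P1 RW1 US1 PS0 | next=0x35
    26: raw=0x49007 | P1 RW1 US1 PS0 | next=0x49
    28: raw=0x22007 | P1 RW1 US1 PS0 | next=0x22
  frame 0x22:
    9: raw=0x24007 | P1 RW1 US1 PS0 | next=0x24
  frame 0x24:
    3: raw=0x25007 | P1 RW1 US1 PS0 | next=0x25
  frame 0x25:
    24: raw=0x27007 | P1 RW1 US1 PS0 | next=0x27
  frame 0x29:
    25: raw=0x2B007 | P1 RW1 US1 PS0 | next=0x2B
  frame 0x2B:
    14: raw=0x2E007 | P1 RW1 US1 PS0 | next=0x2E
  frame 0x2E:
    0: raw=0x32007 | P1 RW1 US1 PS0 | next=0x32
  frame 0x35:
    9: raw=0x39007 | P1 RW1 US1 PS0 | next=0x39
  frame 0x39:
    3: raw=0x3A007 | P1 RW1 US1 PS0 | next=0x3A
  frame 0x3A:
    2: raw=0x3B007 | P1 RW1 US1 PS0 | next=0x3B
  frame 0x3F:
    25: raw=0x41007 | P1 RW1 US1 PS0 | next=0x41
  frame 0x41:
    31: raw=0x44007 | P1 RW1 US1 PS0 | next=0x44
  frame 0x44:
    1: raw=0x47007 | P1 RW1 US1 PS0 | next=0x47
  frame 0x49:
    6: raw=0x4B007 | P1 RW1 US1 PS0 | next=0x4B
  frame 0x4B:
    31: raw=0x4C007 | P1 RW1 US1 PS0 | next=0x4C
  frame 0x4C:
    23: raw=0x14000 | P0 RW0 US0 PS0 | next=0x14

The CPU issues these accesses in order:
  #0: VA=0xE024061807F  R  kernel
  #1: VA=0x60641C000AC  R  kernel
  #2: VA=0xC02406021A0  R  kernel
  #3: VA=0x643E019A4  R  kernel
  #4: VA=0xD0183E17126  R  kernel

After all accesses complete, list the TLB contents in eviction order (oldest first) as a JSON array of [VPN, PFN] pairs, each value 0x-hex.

Per-access translation:
#0 VA=0xE024061807F (r,kernel):
  L0 @0x1F[28] → 0x22007  P=1,RW=1,US=1,PS=0
  L1 @0x22[9] → 0x24007  P=1,RW=1,US=1,PS=0
  L2 @0x24[3] → 0x25007  P=1,RW=1,US=1,PS=0
  L3 @0x25[24] → 0x27007  P=1,RW=1,US=1,PS=0
  ✓ 0x2707F  — 4 lookups
#1 VA=0x60641C000AC (r,kernel):
  L0 @0x1F[12] → 0x29007  P=1,RW=1,US=1,PS=0
  L1 @0x29[25] → 0x2B007  P=1,RW=1,US=1,PS=0
  L2 @0x2B[14] → 0x2E007  P=1,RW=1,US=1,PS=0
  L3 @0x2E[0] → 0x32007  P=1,RW=1,US=1,PS=0
  ✓ 0x320AC  — 4 lookups
#2 VA=0xC02406021A0 (r,kernel):
  L0 @0x1F[24] → 0x35007  P=1,RW=1,US=1,PS=0
  L1 @0x35[9] → 0x39007  P=1,RW=1,US=1,PS=0
  L2 @0x39[3] → 0x3A007  P=1,RW=1,US=1,PS=0
  L3 @0x3A[2] → 0x3B007  P=1,RW=1,US=1,PS=0
  ✓ 0x3B1A0  — 4 lookups
#3 VA=0x643E019A4 (r,kernel):
  L0 @0x1F[0] → 0x3F007  P=1,RW=1,US=1,PS=0
  L1 @0x3F[25] → 0x41007  P=1,RW=1,US=1,PS=0
  L2 @0x41[31] → 0x44007  P=1,RW=1,US=1,PS=0
  L3 @0x44[1] → 0x47007  P=1,RW=1,US=1,PS=0
  ✓ 0x479A4  — 4 lookups
#4 VA=0xD0183E17126 (r,kernel):
  L0 @0x1F[26] → 0x49007  P=1,RW=1,US=1,PS=0
  L1 @0x49[6] → 0x4B007  P=1,RW=1,US=1,PS=0
  L2 @0x4B[31] → 0x4C007  P=1,RW=1,US=1,PS=0
  L3 @0x4C[23] → 0x14000  P=0,RW=0,US=0,PS=0
  ✗ PAGE_NOT_PRESENT  [4 reads]

TLB: [["0xC0240602", "0x3B"], ["0x643E01", "0x47"]]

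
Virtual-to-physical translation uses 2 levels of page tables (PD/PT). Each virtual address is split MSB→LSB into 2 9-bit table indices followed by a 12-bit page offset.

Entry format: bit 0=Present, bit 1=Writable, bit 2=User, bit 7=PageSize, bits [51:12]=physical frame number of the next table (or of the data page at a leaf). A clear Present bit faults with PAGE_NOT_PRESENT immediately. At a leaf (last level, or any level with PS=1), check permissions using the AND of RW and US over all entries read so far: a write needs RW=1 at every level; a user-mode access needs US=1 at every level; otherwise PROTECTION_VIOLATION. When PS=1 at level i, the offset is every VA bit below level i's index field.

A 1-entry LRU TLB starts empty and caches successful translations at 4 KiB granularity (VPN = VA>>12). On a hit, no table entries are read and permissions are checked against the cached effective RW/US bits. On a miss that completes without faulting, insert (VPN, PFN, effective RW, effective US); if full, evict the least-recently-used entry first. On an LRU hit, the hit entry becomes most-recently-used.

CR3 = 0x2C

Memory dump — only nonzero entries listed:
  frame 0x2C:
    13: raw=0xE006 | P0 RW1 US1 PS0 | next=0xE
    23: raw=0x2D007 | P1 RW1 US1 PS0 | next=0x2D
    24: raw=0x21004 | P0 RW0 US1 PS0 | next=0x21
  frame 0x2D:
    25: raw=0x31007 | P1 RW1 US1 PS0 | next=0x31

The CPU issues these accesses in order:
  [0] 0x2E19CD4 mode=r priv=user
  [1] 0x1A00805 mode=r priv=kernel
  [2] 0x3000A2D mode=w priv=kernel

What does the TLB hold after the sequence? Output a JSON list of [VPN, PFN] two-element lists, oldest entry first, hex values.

Per-access translation:
#0 VA=0x2E19CD4 (r,user):
  lvl0: tbl 0x2C, slot 23 ⇒ 0x2D007 (P1/RW1/US1/PS0)
  lvl1: tbl 0x2D, slot 25 ⇒ 0x31007 (P1/RW1/US1/PS0)
  → PA=0x31CD4  (2 entries read)
#1 VA=0x1A00805 (r,kernel):
  lvl0: tbl 0x2C, slot 13 ⇒ 0xE006 (P0/RW1/US1/PS0)
  → PAGE_NOT_PRESENT  (1 entries read)
#2 VA=0x3000A2D (w,kernel):
  lvl0: tbl 0x2C, slot 24 ⇒ 0x21004 (P0/RW0/US1/PS0)
  → PAGE_NOT_PRESENT  (1 entries read)

TLB: [["0x2E19", "0x31"]]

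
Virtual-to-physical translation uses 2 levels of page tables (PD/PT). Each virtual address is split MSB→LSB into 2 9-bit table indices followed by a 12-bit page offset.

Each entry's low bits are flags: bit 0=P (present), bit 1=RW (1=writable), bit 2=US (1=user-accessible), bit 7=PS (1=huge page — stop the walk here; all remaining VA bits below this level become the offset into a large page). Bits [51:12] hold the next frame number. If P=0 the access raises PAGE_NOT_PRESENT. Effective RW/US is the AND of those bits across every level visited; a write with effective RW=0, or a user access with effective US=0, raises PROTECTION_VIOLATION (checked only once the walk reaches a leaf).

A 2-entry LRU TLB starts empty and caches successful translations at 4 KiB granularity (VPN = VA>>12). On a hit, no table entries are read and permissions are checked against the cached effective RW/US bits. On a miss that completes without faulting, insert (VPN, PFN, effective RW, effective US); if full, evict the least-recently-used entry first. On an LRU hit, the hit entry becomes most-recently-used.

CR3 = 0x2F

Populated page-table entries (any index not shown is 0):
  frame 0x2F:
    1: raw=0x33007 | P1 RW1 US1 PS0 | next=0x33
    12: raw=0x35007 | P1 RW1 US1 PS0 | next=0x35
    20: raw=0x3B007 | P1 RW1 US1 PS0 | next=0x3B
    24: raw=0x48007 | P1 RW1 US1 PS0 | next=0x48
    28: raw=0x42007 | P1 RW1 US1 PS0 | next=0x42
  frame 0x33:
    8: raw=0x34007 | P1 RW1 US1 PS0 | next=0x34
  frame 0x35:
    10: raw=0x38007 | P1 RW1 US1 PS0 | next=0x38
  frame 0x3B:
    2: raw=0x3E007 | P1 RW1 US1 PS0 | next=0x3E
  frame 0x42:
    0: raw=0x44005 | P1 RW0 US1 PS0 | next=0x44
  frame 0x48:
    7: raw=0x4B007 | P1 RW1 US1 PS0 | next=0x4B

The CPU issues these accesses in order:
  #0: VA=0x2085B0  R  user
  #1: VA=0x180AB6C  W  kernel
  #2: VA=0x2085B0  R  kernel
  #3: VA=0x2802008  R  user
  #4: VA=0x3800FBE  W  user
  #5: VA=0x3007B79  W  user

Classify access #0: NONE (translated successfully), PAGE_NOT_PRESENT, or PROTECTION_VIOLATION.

Per-access translation:
#0 VA=0x2085B0 (r,user):
  [0] read 0x2F idx=1: raw=0x33007 flags P=1 W=1 U=1 S=0
  [1] read 0x33 idx=8: raw=0x34007 flags P=1 W=1 U=1 S=0
  ✓ 0x345B0  — 2 lookups
#1 VA=0x180AB6C (w,kernel):
  [0] read 0x2F idx=12: raw=0x35007 flags P=1 W=1 U=1 S=0
  [1] read 0x35 idx=10: raw=0x38007 flags P=1 W=1 U=1 S=0
  ✓ 0x38B6C  — 2 lookups
#2 VA=0x2085B0 (r,kernel):
  TLB hit vpn=0x208 → PA=0x345B0
#3 VA=0x2802008 (r,user):
  [0] read 0x2F idx=20: raw=0x3B007 flags P=1 W=1 U=1 S=0
  [1] read 0x3B idx=2: raw=0x3E007 flags P=1 W=1 U=1 S=0
  ✓ 0x3E008  — 2 lookups
#4 VA=0x3800FBE (w,user):
  [0] read 0x2F idx=28: raw=0x42007 flags P=1 W=1 U=1 S=0
  [1] read 0x42 idx=0: raw=0x44005 flags P=1 W=0 U=1 S=0
  ⇒ fault: PROTECTION_VIOLATION  — 2 lookups
#5 VA=0x3007B79 (w,user):
  [0] read 0x2F idx=24: raw=0x48007 flags P=1 W=1 U=1 S=0
  [1] read 0x48 idx=7: raw=0x4B007 flags P=1 W=1 U=1 S=0
  ✓ 0x4BB79  — 2 lookups

Access #0 fault: NONE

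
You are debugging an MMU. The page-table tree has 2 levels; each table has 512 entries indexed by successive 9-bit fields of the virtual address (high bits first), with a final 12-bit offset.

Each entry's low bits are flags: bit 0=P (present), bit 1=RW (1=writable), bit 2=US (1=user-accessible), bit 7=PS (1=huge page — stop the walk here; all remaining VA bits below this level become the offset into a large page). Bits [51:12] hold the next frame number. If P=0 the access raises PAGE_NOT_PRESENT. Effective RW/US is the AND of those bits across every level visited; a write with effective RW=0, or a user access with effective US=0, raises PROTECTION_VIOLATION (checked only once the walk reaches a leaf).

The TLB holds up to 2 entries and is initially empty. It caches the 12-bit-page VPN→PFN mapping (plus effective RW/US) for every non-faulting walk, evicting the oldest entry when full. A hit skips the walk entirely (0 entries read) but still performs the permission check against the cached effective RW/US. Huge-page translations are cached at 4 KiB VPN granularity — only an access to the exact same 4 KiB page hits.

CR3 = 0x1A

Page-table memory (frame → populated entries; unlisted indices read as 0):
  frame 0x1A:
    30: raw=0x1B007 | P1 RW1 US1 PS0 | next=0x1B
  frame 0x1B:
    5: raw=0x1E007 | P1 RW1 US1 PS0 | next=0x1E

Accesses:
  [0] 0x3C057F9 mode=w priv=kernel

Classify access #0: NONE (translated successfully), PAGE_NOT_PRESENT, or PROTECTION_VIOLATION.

Trace:
#0 VA=0x3C057F9 (w,kernel):
  L0: frame=0x1A idx=30 entry=0x1B007 [P=1 RW=1 US=1 PS=0]
  L1: frame=0x1B idx=5 entry=0x1E007 [P=1 RW=1 US=1 PS=0]
  ⇒ phys 0x1E7F9  [2 reads]

Access #0 fault: NONE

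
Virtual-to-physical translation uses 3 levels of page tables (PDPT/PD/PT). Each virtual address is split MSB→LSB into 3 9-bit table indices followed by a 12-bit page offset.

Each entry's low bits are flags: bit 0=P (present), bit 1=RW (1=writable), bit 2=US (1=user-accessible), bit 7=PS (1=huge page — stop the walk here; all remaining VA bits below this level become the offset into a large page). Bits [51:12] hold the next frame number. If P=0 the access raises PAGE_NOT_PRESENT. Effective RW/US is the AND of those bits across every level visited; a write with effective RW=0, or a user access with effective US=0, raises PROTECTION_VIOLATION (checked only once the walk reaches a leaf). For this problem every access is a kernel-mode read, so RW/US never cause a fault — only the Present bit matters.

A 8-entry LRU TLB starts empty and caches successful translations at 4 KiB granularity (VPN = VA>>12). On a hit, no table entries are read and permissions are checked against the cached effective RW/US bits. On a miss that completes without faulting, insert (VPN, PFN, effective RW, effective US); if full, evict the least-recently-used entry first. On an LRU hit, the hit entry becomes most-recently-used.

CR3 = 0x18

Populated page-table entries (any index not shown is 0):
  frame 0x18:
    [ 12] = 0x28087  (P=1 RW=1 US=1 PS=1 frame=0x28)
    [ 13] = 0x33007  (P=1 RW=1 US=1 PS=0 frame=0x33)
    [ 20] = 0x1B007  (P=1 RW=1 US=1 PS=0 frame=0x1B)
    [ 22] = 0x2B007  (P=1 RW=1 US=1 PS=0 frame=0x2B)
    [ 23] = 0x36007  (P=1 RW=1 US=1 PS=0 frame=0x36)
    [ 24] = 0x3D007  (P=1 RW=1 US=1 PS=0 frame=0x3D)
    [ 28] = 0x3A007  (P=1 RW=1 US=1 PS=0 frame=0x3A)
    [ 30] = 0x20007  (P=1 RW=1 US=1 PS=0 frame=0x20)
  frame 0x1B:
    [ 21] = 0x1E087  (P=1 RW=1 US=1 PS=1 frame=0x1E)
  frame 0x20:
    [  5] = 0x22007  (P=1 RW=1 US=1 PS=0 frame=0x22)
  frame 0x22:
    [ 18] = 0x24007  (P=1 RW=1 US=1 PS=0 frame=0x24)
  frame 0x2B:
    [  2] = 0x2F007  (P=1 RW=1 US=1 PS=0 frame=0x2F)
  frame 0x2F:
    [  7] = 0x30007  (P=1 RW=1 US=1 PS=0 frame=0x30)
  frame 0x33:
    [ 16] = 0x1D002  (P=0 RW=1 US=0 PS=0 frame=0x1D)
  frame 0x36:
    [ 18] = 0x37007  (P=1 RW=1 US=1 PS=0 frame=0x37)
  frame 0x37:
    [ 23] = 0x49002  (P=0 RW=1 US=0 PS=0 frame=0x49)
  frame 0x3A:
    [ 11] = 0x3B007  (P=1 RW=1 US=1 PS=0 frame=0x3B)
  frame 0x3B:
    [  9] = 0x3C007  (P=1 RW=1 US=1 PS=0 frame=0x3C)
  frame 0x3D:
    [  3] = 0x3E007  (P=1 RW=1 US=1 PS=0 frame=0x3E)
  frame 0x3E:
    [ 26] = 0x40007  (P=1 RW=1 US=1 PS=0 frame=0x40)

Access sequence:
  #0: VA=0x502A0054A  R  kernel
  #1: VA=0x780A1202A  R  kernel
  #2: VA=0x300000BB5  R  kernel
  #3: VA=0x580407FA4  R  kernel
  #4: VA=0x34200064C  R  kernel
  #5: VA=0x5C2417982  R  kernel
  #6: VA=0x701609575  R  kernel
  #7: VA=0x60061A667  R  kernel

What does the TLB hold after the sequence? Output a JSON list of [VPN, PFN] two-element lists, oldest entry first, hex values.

Trace:
#0 VA=0x502A0054A (r,kernel):
  [0] read 0x18 idx=20: raw=0x1B007 flags P=1 W=1 U=1 S=0
  [1] read 0x1B idx=21: raw=0x1E087 flags P=1 W=1 U=1 S=1
  → PA=0x1E54A (huge @L1)  (2 entries read)
#1 VA=0x780A1202A (r,kernel):
  [0] read 0x18 idx=30: raw=0x20007 flags P=1 W=1 U=1 S=0
  [1] read 0x20 idx=5: raw=0x22007 flags P=1 W=1 U=1 S=0
  [2] read 0x22 idx=18: raw=0x24007 flags P=1 W=1 U=1 S=0
  → PA=0x2402A  (3 entries read)
#2 VA=0x300000BB5 (r,kernel):
  [0] read 0x18 idx=12: raw=0x28087 flags P=1 W=1 U=1 S=1
  → PA=0x28BB5 (huge @L0)  (1 entries read)
#3 VA=0x580407FA4 (r,kernel):
  [0] read 0x18 idx=22: raw=0x2B007 flags P=1 W=1 U=1 S=0
  [1] read 0x2B idx=2: raw=0x2F007 flags P=1 W=1 U=1 S=0
  [2] read 0x2F idx=7: raw=0x30007 flags P=1 W=1 U=1 S=0
  → PA=0x30FA4  (3 entries read)
#4 VA=0x34200064C (r,kernel):
  [0] read 0x18 idx=13: raw=0x33007 flags P=1 W=1 U=1 S=0
  [1] read 0x33 idx=16: raw=0x1D002 flags P=0 W=1 U=0 S=0
  → PAGE_NOT_PRESENT  (2 entries read)
#5 VA=0x5C2417982 (r,kernel):
  [0] read 0x18 idx=23: raw=0x36007 flags P=1 W=1 U=1 S=0
  [1] read 0x36 idx=18: raw=0x37007 flags P=1 W=1 U=1 S=0
  [2] read 0x37 idx=23: raw=0x49002 flags P=0 W=1 U=0 S=0
  → PAGE_NOT_PRESENT  (3 entries read)
#6 VA=0x701609575 (r,kernel):
  [0] read 0x18 idx=28: raw=0x3A007 flags P=1 W=1 U=1 S=0
  [1] read 0x3A idx=11: raw=0x3B007 flags P=1 W=1 U=1 S=0
  [2] read 0x3B idx=9: raw=0x3C007 flags P=1 W=1 U=1 S=0
  → PA=0x3C575  (3 entries read)
#7 VA=0x60061A667 (r,kernel):
  [0] read 0x18 idx=24: raw=0x3D007 flags P=1 W=1 U=1 S=0
  [1] read 0x3D idx=3: raw=0x3E007 flags P=1 W=1 U=1 S=0
  [2] read 0x3E idx=26: raw=0x40007 flags P=1 W=1 U=1 S=0
  → PA=0x40667  (3 entries read)

TLB: [["0x502A00", "0x1E"], ["0x780A12", "0x24"], ["0x300000", "0x28"], ["0x580407", "0x30"], ["0x701609", "0x3C"], ["0x60061A", "0x40"]]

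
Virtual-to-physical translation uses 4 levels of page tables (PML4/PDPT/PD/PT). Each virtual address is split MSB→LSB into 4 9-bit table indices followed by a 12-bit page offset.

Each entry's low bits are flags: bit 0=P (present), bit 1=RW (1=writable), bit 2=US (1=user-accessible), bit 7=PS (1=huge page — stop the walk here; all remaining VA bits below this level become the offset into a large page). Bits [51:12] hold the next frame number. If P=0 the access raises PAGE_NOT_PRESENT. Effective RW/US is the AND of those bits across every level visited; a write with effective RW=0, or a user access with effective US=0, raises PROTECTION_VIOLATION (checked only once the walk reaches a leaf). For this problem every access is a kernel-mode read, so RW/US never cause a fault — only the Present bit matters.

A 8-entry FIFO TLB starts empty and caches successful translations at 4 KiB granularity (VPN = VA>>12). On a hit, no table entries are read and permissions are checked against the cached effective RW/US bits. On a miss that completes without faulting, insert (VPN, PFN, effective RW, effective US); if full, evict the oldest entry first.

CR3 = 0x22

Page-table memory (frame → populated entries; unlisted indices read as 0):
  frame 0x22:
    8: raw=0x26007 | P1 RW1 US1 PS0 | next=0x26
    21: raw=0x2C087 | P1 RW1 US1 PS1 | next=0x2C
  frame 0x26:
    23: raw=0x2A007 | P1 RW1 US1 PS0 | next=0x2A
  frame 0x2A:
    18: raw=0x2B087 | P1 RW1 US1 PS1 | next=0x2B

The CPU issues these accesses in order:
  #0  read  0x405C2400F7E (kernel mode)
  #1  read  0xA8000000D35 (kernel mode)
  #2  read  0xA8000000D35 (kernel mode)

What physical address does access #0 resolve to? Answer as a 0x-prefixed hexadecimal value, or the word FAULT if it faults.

Trace:
#0 VA=0x405C2400F7E (r,kernel):
  [0] read 0x22 idx=8: raw=0x26007 flags P=1 W=1 U=1 S=0
  [1] read 0x26 idx=23: raw=0x2A007 flags P=1 W=1 U=1 S=0
  [2] read 0x2A idx=18: raw=0x2B087 flags P=1 W=1 U=1 S=1
  → PA=0x2BF7E (huge @L2)  (3 entries read)
#1 VA=0xA8000000D35 (r,kernel):
  [0] read 0x22 idx=21: raw=0x2C087 flags P=1 W=1 U=1 S=1
  → PA=0x2CD35 (huge @L0)  (1 entries read)
#2 VA=0xA8000000D35 (r,kernel):
  TLB hit vpn=0xA8000000 → PA=0x2CD35

Access #0 PA: 0x2BF7E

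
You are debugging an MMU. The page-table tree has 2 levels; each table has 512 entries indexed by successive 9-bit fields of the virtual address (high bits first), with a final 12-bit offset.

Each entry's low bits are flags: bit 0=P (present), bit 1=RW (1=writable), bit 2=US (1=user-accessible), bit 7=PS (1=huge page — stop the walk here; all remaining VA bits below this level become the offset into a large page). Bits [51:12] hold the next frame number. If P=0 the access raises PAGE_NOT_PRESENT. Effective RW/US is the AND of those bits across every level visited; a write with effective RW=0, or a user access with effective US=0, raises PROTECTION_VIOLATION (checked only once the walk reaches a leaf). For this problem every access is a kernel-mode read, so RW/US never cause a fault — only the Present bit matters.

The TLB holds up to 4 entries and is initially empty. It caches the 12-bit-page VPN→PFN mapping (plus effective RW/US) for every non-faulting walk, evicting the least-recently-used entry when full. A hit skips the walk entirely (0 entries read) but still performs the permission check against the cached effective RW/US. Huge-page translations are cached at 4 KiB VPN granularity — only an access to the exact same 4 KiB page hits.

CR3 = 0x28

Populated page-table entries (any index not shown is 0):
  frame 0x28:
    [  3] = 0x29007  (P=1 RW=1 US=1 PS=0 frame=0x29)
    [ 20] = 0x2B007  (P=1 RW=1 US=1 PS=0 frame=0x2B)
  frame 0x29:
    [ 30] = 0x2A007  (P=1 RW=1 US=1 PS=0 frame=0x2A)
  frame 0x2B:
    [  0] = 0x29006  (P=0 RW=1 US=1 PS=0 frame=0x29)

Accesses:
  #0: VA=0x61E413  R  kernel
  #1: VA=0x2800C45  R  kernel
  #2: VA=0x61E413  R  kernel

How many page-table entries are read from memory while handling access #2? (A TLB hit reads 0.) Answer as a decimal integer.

Per-access translation:
#0 VA=0x61E413 (r,kernel):
  L0 @0x28[3] → 0x29007  P=1,RW=1,US=1,PS=0
  L1 @0x29[30] → 0x2A007  P=1,RW=1,US=1,PS=0
  → PA=0x2A413  (2 entries read)
#1 VA=0x2800C45 (r,kernel):
  L0 @0x28[20] → 0x2B007  P=1,RW=1,US=1,PS=0
  L1 @0x2B[0] → 0x29006  P=0,RW=1,US=1,PS=0
  ✗ PAGE_NOT_PRESENT  [2 reads]
#2 VA=0x61E413 (r,kernel):
  TLB hit vpn=0x61E → PA=0x2A413

Entries read for #2: 0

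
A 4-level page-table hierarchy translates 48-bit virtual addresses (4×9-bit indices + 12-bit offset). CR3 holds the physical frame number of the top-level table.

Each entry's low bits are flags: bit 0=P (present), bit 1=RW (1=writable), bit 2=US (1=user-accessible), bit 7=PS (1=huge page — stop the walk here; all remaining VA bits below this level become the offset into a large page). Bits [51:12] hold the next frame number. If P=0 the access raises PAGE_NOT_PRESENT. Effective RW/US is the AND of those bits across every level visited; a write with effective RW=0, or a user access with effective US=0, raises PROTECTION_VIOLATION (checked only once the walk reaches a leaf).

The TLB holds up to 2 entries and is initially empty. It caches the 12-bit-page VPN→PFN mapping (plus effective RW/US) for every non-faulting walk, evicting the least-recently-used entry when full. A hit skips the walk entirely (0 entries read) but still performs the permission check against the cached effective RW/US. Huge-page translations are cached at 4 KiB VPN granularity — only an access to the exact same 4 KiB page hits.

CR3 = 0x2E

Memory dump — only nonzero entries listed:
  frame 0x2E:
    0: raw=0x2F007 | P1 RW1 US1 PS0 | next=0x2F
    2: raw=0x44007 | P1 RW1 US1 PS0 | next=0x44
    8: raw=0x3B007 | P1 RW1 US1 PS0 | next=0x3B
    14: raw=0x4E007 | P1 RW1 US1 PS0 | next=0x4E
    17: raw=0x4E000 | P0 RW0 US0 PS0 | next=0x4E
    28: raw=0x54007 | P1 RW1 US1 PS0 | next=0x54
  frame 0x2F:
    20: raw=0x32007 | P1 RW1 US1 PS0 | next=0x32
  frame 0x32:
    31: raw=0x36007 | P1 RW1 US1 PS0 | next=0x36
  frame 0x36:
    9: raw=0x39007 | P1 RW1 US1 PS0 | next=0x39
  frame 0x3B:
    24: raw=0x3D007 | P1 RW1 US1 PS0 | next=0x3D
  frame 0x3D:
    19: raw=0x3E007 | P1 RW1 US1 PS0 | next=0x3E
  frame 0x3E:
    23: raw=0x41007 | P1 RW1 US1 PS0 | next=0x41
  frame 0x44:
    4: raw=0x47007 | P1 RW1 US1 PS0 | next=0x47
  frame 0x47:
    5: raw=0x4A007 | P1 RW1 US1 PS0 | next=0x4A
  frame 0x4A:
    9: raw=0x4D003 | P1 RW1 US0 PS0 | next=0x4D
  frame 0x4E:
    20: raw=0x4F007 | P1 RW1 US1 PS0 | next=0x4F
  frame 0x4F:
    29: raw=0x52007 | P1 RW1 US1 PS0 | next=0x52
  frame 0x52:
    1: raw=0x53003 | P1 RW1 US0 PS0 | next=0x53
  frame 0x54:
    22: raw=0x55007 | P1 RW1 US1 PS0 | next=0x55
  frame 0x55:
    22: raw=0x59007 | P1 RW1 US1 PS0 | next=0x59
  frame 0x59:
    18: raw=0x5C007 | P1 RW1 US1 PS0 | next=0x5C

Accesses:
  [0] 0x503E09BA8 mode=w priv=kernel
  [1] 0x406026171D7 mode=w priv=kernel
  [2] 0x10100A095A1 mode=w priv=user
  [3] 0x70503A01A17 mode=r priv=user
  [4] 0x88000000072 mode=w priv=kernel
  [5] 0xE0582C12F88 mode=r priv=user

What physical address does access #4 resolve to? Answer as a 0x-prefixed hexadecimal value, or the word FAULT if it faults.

Walk each access:
#0 VA=0x503E09BA8 (w,kernel):
  [0] read 0x2E idx=0: raw=0x2F007 flags P=1 W=1 U=1 S=0
  [1] read 0x2F idx=20: raw=0x32007 flags P=1 W=1 U=1 S=0
  [2] read 0x32 idx=31: raw=0x36007 flags P=1 W=1 U=1 S=0
  [3] read 0x36 idx=9: raw=0x39007 flags P=1 W=1 U=1 S=0
  → PA=0x39BA8  (4 entries read)
#1 VA=0x406026171D7 (w,kernel):
  [0] read 0x2E idx=8: raw=0x3B007 flags P=1 W=1 U=1 S=0
  [1] read 0x3B idx=24: raw=0x3D007 flags P=1 W=1 U=1 S=0
  [2] read 0x3D idx=19: raw=0x3E007 flags P=1 W=1 U=1 S=0
  [3] read 0x3E idx=23: raw=0x41007 flags P=1 W=1 U=1 S=0
  → PA=0x411D7  (4 entries read)
#2 VA=0x10100A095A1 (w,user):
  [0] read 0x2E idx=2: raw=0x44007 flags P=1 W=1 U=1 S=0
  [1] read 0x44 idx=4: raw=0x47007 flags P=1 W=1 U=1 S=0
  [2] read 0x47 idx=5: raw=0x4A007 flags P=1 W=1 U=1 S=0
  [3] read 0x4A idx=9: raw=0x4D003 flags P=1 W=1 U=0 S=0
  ✗ PROTECTION_VIOLATION  [4 reads]
#3 VA=0x70503A01A17 (r,user):
  [0] read 0x2E idx=14: raw=0x4E007 flags P=1 W=1 U=1 S=0
  [1] read 0x4E idx=20: raw=0x4F007 flags P=1 W=1 U=1 S=0
  [2] read 0x4F idx=29: raw=0x52007 flags P=1 W=1 U=1 S=0
  [3] read 0x52 idx=1: raw=0x53003 flags P=1 W=1 U=0 S=0
  ✗ PROTECTION_VIOLATION  [4 reads]
#4 VA=0x88000000072 (w,kernel):
  [0] read 0x2E idx=17: raw=0x4E000 flags P=0 W=0 U=0 S=0
  ✗ PAGE_NOT_PRESENT  [1 reads]
#5 VA=0xE0582C12F88 (r,user):
  [0] read 0x2E idx=28: raw=0x54007 flags P=1 W=1 U=1 S=0
  [1] read 0x54 idx=22: raw=0x55007 flags P=1 W=1 U=1 S=0
  [2] read 0x55 idx=22: raw=0x59007 flags P=1 W=1 U=1 S=0
  [3] read 0x59 idx=18: raw=0x5C007 flags P=1 W=1 U=1 S=0
  → PA=0x5CF88  (4 entries read)

Access #4 PA: FAULT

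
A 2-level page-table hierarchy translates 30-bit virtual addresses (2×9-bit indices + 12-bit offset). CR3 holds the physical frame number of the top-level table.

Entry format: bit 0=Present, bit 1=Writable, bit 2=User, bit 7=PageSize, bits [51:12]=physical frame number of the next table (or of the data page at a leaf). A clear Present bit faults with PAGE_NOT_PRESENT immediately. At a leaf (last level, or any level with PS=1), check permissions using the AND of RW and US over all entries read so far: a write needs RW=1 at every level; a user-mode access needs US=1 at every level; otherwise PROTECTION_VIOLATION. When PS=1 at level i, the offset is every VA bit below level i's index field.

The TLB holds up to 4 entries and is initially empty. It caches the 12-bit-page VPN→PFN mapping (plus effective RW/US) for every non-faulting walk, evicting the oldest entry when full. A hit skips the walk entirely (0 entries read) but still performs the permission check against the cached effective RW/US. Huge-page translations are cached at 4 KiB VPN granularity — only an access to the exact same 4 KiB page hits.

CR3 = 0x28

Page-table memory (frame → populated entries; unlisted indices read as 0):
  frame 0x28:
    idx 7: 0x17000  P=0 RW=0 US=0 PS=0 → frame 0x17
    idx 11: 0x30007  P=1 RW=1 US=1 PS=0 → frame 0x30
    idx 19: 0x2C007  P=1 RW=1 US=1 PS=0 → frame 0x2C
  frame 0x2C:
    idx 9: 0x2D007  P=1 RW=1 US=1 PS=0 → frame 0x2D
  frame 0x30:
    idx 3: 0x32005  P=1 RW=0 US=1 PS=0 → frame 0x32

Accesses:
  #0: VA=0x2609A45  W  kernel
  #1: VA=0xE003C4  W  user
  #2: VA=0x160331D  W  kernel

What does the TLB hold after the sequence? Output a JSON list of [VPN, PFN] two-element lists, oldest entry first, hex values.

Per-access translation:
#0 VA=0x2609A45 (w,kernel):
  lvl0: tbl 0x28, slot 19 ⇒ 0x2C007 (P1/RW1/US1/PS0)
  lvl1: tbl 0x2C, slot 9 ⇒ 0x2D007 (P1/RW1/US1/PS0)
  → PA=0x2DA45  (2 entries read)
#1 VA=0xE003C4 (w,user):
  lvl0: tbl 0x28, slot 7 ⇒ 0x17000 (P0/RW0/US0/PS0)
  → PAGE_NOT_PRESENT  (1 entries read)
#2 VA=0x160331D (w,kernel):
  lvl0: tbl 0x28, slot 11 ⇒ 0x30007 (P1/RW1/US1/PS0)
  lvl1: tbl 0x30, slot 3 ⇒ 0x32005 (P1/RW0/US1/PS0)
  → PROTECTION_VIOLATION  (2 entries read)

TLB: [["0x2609", "0x2D"]]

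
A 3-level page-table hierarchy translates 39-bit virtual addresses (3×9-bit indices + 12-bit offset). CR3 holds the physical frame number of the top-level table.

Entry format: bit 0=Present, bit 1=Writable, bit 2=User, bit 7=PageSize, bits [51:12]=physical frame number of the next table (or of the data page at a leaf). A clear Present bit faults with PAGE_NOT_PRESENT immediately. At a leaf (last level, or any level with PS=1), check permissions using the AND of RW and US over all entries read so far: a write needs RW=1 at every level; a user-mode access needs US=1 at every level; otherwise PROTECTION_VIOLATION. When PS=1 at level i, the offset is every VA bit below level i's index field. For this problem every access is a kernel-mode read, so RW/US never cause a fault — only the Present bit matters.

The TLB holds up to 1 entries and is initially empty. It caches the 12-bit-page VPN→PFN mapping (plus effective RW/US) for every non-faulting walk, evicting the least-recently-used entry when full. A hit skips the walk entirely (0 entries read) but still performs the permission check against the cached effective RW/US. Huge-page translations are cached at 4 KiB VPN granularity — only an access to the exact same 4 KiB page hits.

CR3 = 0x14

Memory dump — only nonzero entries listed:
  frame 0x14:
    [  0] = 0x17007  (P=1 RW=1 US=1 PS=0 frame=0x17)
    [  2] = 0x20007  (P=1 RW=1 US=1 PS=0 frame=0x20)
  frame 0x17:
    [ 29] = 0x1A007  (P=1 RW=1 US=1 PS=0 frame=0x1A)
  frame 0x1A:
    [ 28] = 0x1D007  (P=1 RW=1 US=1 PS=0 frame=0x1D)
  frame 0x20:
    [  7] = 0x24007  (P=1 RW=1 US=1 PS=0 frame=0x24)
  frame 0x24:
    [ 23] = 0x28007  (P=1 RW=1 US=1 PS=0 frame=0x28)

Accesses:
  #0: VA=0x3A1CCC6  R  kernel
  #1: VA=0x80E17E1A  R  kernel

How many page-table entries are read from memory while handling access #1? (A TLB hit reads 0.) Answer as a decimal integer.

Walk each access:
#0 VA=0x3A1CCC6 (r,kernel):
  L0 @0x14[0] → 0x17007  P=1,RW=1,US=1,PS=0
  L1 @0x17[29] → 0x1A007  P=1,RW=1,US=1,PS=0
  L2 @0x1A[28] → 0x1D007  P=1,RW=1,US=1,PS=0
  → PA=0x1DCC6  (3 entries read)
#1 VA=0x80E17E1A (r,kernel):
  L0 @0x14[2] → 0x20007  P=1,RW=1,US=1,PS=0
  L1 @0x20[7] → 0x24007  P=1,RW=1,US=1,PS=0
  L2 @0x24[23] → 0x28007  P=1,RW=1,US=1,PS=0
  → PA=0x28E1A  (3 entries read)

Entries read for #1: 3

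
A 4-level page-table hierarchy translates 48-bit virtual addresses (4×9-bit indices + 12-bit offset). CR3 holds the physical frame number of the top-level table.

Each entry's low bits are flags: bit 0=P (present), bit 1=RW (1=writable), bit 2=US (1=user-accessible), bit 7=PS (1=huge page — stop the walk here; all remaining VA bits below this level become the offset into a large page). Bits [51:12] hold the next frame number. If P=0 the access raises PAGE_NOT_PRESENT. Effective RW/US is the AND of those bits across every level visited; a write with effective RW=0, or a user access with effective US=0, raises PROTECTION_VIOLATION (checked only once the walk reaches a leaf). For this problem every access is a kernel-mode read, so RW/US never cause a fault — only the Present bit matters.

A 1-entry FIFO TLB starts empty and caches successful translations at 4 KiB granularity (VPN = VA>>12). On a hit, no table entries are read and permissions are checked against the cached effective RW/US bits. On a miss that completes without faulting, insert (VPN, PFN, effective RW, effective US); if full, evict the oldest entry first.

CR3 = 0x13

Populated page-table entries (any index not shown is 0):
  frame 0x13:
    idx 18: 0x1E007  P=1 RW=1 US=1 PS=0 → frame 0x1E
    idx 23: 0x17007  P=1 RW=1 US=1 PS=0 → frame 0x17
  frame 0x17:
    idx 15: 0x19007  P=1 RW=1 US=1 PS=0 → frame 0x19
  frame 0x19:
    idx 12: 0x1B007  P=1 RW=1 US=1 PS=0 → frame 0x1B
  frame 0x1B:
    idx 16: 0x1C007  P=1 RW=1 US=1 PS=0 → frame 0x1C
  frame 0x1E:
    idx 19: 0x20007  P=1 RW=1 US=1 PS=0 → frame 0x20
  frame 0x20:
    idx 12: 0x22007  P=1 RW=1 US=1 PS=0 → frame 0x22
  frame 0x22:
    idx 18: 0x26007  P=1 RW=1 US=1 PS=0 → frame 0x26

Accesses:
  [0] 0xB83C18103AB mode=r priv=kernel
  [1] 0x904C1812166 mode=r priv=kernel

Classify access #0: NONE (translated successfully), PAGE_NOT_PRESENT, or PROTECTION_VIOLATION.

Per-access translation:
#0 VA=0xB83C18103AB (r,kernel):
  [0] read 0x13 idx=23: raw=0x17007 flags P=1 W=1 U=1 S=0
  [1] read 0x17 idx=15: raw=0x19007 flags P=1 W=1 U=1 S=0
  [2] read 0x19 idx=12: raw=0x1B007 flags P=1 W=1 U=1 S=0
  [3] read 0x1B idx=16: raw=0x1C007 flags P=1 W=1 U=1 S=0
  ⇒ phys 0x1C3AB  [4 reads]
#1 VA=0x904C1812166 (r,kernel):
  [0] read 0x13 idx=18: raw=0x1E007 flags P=1 W=1 U=1 S=0
  [1] read 0x1E idx=19: raw=0x20007 flags P=1 W=1 U=1 S=0
  [2] read 0x20 idx=12: raw=0x22007 flags P=1 W=1 U=1 S=0
  [3] read 0x22 idx=18: raw=0x26007 flags P=1 W=1 U=1 S=0
  ⇒ phys 0x26166  [4 reads]

Access #0 fault: NONE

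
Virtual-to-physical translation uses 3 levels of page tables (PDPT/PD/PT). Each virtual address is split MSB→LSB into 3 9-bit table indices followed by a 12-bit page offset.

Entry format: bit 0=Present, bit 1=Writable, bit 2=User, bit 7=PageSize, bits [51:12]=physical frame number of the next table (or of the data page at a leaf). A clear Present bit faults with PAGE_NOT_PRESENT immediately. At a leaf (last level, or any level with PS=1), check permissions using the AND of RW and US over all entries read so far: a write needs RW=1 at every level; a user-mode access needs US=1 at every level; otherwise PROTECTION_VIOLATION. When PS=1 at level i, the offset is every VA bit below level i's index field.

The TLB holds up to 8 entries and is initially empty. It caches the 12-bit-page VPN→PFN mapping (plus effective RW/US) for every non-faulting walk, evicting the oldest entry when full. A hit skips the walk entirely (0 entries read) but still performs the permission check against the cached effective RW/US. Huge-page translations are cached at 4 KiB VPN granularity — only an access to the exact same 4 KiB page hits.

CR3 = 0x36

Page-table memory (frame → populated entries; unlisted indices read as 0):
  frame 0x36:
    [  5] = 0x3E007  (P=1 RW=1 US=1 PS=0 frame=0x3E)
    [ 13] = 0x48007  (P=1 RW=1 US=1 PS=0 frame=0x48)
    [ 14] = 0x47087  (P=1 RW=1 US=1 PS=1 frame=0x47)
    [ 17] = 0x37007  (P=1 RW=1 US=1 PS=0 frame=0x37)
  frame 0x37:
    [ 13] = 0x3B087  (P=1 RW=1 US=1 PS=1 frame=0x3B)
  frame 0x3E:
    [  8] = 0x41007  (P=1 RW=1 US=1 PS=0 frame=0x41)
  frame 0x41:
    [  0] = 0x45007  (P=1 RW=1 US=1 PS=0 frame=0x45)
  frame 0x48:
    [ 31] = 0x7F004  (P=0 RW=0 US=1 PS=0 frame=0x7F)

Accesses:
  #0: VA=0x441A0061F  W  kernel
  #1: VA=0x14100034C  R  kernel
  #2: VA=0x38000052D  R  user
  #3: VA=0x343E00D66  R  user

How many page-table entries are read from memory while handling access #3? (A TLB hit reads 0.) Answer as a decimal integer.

Per-access translation:
#0 VA=0x441A0061F (w,kernel):
  L0: frame=0x36 idx=17 entry=0x37007 [P=1 RW=1 US=1 PS=0]
  L1: frame=0x37 idx=13 entry=0x3B087 [P=1 RW=1 US=1 PS=1]
  → PA=0x3B61F (huge @L1)  (2 entries read)
#1 VA=0x14100034C (r,kernel):
  L0: frame=0x36 idx=5 entry=0x3E007 [P=1 RW=1 US=1 PS=0]
  L1: frame=0x3E idx=8 entry=0x41007 [P=1 RW=1 US=1 PS=0]
  L2: frame=0x41 idx=0 entry=0x45007 [P=1 RW=1 US=1 PS=0]
  → PA=0x4534C  (3 entries read)
#2 VA=0x38000052D (r,user):
  L0: frame=0x36 idx=14 entry=0x47087 [P=1 RW=1 US=1 PS=1]
  → PA=0x4752D (huge @L0)  (1 entries read)
#3 VA=0x343E00D66 (r,user):
  L0: frame=0x36 idx=13 entry=0x48007 [P=1 RW=1 US=1 PS=0]
  L1: frame=0x48 idx=31 entry=0x7F004 [P=0 RW=0 US=1 PS=0]
  ✗ PAGE_NOT_PRESENT  [2 reads]

Entries read for #3: 2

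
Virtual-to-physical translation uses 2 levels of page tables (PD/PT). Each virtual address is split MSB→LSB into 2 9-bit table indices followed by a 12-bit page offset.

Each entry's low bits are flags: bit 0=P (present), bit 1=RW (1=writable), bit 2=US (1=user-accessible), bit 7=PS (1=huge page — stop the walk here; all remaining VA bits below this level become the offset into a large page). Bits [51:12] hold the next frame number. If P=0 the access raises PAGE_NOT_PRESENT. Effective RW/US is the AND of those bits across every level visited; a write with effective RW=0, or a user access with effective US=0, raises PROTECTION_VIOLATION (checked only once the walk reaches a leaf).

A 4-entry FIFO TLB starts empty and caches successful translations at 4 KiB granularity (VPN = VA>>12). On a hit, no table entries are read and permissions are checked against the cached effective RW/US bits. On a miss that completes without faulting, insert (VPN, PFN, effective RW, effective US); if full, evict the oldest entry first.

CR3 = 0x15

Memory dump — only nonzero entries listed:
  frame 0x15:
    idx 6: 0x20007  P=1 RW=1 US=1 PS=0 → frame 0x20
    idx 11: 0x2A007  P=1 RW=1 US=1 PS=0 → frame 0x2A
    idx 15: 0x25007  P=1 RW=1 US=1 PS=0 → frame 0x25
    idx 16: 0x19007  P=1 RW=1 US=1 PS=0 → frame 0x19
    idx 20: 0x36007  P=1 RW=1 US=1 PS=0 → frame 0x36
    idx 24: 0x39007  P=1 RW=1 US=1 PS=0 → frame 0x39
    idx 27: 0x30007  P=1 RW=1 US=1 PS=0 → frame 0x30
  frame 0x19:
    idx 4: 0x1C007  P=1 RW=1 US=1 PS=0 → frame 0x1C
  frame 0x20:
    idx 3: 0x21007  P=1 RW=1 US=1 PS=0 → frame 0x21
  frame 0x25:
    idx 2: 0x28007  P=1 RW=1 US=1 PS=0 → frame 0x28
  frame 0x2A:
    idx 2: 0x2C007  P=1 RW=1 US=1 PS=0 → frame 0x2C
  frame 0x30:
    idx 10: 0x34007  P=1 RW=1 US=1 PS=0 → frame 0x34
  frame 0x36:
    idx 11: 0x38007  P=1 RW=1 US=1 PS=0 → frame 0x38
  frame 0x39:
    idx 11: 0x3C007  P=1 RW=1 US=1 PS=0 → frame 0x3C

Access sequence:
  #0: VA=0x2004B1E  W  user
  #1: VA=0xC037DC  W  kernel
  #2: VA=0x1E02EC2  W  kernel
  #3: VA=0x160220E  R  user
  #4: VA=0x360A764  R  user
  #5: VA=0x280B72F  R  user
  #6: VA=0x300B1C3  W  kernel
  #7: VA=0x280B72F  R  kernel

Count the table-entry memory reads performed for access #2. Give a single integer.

Trace:
#0 VA=0x2004B1E (w,user):
  lvl0: tbl 0x15, slot 16 ⇒ 0x19007 (P1/RW1/US1/PS0)
  lvl1: tbl 0x19, slot 4 ⇒ 0x1C007 (P1/RW1/US1/PS0)
  ✓ 0x1CB1E  — 2 lookups
#1 VA=0xC037DC (w,kernel):
  lvl0: tbl 0x15, slot 6 ⇒ 0x20007 (P1/RW1/US1/PS0)
  lvl1: tbl 0x20, slot 3 ⇒ 0x21007 (P1/RW1/US1/PS0)
  ✓ 0x217DC  — 2 lookups
#2 VA=0x1E02EC2 (w,kernel):
  lvl0: tbl 0x15, slot 15 ⇒ 0x25007 (P1/RW1/US1/PS0)
  lvl1: tbl 0x25, slot 2 ⇒ 0x28007 (P1/RW1/US1/PS0)
  ✓ 0x28EC2  — 2 lookups
#3 VA=0x160220E (r,user):
  lvl0: tbl 0x15, slot 11 ⇒ 0x2A007 (P1/RW1/US1/PS0)
  lvl1: tbl 0x2A, slot 2 ⇒ 0x2C007 (P1/RW1/US1/PS0)
  ✓ 0x2C20E  — 2 lookups
#4 VA=0x360A764 (r,user):
  lvl0: tbl 0x15, slot 27 ⇒ 0x30007 (P1/RW1/US1/PS0)
  lvl1: tbl 0x30, slot 10 ⇒ 0x34007 (P1/RW1/US1/PS0)
  ✓ 0x34764  — 2 lookups
#5 VA=0x280B72F (r,user):
  lvl0: tbl 0x15, slot 20 ⇒ 0x36007 (P1/RW1/US1/PS0)
  lvl1: tbl 0x36, slot 11 ⇒ 0x38007 (P1/RW1/US1/PS0)
  ✓ 0x3872F  — 2 lookups
#6 VA=0x300B1C3 (w,kernel):
  lvl0: tbl 0x15, slot 24 ⇒ 0x39007 (P1/RW1/US1/PS0)
  lvl1: tbl 0x39, slot 11 ⇒ 0x3C007 (P1/RW1/US1/PS0)
  ✓ 0x3C1C3  — 2 lookups
#7 VA=0x280B72F (r,kernel):
  TLB hit vpn=0x280B → PA=0x3872F

Entries read for #2: 2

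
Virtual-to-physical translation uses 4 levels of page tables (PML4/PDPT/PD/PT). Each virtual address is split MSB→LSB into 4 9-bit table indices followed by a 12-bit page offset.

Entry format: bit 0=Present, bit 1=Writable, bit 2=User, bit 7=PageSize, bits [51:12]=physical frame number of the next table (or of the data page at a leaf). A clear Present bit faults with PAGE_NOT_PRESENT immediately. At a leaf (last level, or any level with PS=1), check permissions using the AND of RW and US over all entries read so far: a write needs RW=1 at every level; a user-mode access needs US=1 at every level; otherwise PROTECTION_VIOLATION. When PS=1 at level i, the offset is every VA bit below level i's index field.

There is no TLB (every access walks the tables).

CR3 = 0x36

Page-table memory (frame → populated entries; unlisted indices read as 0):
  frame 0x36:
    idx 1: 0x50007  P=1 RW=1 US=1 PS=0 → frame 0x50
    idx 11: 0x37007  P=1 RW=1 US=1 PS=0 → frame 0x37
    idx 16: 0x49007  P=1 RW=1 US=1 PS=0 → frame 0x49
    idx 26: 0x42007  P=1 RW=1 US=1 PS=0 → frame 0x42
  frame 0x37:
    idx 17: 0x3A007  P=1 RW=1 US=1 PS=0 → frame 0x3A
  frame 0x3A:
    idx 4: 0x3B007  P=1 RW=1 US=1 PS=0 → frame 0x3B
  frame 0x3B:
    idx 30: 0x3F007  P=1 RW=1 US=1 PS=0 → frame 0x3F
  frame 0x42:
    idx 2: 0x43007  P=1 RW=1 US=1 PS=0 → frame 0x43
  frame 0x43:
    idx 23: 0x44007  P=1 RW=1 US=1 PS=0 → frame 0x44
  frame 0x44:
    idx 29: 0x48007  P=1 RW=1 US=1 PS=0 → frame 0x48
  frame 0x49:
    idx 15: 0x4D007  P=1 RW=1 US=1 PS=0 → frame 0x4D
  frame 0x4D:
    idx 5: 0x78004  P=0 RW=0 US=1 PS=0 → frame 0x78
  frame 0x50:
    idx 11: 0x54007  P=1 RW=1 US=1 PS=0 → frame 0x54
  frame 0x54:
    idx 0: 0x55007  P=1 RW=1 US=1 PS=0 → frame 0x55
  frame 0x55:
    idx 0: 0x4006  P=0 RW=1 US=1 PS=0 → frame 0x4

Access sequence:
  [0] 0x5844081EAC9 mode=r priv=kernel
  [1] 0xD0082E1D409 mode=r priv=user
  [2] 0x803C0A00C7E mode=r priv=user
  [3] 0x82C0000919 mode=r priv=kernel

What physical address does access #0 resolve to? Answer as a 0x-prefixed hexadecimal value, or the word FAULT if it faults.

Walk each access:
#0 VA=0x5844081EAC9 (r,kernel):
  [0] read 0x36 idx=11: raw=0x37007 flags P=1 W=1 U=1 S=0
  [1] read 0x37 idx=17: raw=0x3A007 flags P=1 W=1 U=1 S=0
  [2] read 0x3A idx=4: raw=0x3B007 flags P=1 W=1 U=1 S=0
  [3] read 0x3B idx=30: raw=0x3F007 flags P=1 W=1 U=1 S=0
  → PA=0x3FAC9  (4 entries read)
#1 VA=0xD0082E1D409 (r,user):
  [0] read 0x36 idx=26: raw=0x42007 flags P=1 W=1 U=1 S=0
  [1] read 0x42 idx=2: raw=0x43007 flags P=1 W=1 U=1 S=0
  [2] read 0x43 idx=23: raw=0x44007 flags P=1 W=1 U=1 S=0
  [3] read 0x44 idx=29: raw=0x48007 flags P=1 W=1 U=1 S=0
  → PA=0x48409  (4 entries read)
#2 VA=0x803C0A00C7E (r,user):
  [0] read 0x36 idx=16: raw=0x49007 flags P=1 W=1 U=1 S=0
  [1] read 0x49 idx=15: raw=0x4D007 flags P=1 W=1 U=1 S=0
  [2] read 0x4D idx=5: raw=0x78004 flags P=0 W=0 U=1 S=0
  ⇒ fault: PAGE_NOT_PRESENT  — 3 lookups
#3 VA=0x82C0000919 (r,kernel):
  [0] read 0x36 idx=1: raw=0x50007 flags P=1 W=1 U=1 S=0
  [1] read 0x50 idx=11: raw=0x54007 flags P=1 W=1 U=1 S=0
  [2] read 0x54 idx=0: raw=0x55007 flags P=1 W=1 U=1 S=0
  [3] read 0x55 idx=0: raw=0x4006 flags P=0 W=1 U=1 S=0
  ⇒ fault: PAGE_NOT_PRESENT  — 4 lookups

Access #0 PA: 0x3FAC9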